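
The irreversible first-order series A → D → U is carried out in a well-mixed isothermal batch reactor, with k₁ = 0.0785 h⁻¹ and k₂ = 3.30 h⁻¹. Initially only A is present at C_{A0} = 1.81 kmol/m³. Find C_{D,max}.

Evaluating C_D at t_opt = ln(k₂/k₁)/(k₂−k₁) gives C_{D,max}/C_{A0} = (k₁/k₂)^[k₂/(k₂−k₁)].
= (0.0785/3.30)^(3.30/(3.30−0.0785)) = (0.02379)^(1.024) = 0.02172.
C_{D,max} = 0.02172×1.81 = 0.0393 kmol/m³.

0.0393 kmol/m³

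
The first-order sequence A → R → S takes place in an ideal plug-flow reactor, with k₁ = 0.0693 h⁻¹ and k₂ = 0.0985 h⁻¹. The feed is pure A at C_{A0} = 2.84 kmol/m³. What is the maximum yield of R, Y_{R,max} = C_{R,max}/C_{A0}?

For a first-order series the maximum intermediate yield is C_{R,max}/C_{A0} = (k₁/k₂)^[k₂/(k₂−k₁)].
= (0.0693/0.0985)^(0.0985/(0.0985−0.0693)) = (0.7036)^(3.373) = 0.3054.

0.305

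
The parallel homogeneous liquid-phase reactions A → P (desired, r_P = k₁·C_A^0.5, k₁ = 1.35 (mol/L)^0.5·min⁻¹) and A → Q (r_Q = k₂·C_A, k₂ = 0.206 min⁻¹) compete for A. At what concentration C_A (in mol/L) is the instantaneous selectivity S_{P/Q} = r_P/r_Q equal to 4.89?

1.80 mol/L

S_{P/Q} = (k₁/k₂)·C_A^-0.5 ⇒ C_A = (S·k₂/k₁)^(-2).
= (4.89×0.206/1.35)^(-2) = (0.7462)^(-2) = 1.80 mol/L.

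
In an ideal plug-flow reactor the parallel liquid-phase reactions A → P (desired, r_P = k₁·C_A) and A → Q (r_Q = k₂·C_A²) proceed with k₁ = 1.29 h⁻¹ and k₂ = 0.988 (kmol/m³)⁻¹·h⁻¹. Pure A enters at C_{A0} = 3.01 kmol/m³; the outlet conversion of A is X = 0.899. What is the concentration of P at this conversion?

1.29 kmol/m³

C_A = C_{A0}(1−X) = 0.3040 kmol/m³.
Along a PFR/batch, dC_P/dC_A = −r_P/(r_P+r_Q) = −k₁/(k₁+k₂·C_A).
Integrating from C_{A0} to C_A: C_P = (1.29/0.988)·ln[(1.29+0.988·3.01)/(1.29+0.988·0.304)] = 1.306·ln(4.264/1.590) = 1.288 kmol/m³.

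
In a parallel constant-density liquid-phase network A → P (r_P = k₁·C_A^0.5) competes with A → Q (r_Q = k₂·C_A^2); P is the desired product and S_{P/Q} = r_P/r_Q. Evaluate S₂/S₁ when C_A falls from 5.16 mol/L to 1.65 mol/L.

S_{P/Q} = (k₁/k₂)·C_A^-1.5, so S₂/S₁ = (C_{A,2}/C_{A,1})^-1.5.
= (1.65/5.16)^(-1.5) = (0.3198)^(-1.5) = 5.53.

5.53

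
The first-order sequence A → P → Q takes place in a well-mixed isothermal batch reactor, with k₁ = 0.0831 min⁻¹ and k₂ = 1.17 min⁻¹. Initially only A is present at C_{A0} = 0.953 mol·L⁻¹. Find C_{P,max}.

For a first-order series the maximum intermediate yield is C_{P,max}/C_{A0} = (k₁/k₂)^[k₂/(k₂−k₁)].
= (0.0831/1.17)^(1.17/(1.17−0.0831)) = (0.07103)^(1.076) = 0.05802.
C_{P,max} = 0.05802×0.953 = 0.0553 mol·L⁻¹.

0.0553 mol·L⁻¹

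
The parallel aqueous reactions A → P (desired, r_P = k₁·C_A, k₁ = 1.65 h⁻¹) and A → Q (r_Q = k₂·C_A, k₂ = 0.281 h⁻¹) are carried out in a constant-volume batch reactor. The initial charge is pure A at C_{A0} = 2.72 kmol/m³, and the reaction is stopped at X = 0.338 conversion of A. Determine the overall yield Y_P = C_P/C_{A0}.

C_A = C_{A0}(1−X) = 1.801 kmol/m³.
Both paths are first order in A, so the instantaneous fraction to P is constant: dC_P/d(−C_A) = k₁/(k₁+k₂) = 0.8545.
C_P = 0.8545·(C_{A0}−C_A) = 0.8545×0.9194 = 0.786 kmol/m³.
Y_P = C_P/C_{A0} = 0.7856/2.72 = 0.289.

0.289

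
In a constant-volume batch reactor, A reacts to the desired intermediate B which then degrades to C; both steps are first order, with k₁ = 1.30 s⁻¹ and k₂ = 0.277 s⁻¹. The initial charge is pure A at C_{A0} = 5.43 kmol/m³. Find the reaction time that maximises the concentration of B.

Setting dC_B/dt = 0 gives t_opt = ln(k₂/k₁)/(k₂−k₁).
= ln(0.277/1.30)/(0.277−1.30) = ln(0.2131)/-1.023 = -1.546/-1.023 = 1.51 s.

1.51 s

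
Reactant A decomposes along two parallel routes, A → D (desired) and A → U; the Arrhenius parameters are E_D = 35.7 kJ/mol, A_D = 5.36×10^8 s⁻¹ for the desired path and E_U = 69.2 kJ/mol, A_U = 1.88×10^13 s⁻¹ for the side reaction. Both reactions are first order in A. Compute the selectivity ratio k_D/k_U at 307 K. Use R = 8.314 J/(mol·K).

Since both paths have the same order in A, the concentration cancels and S_{D/U} = k_D/k_U = (A_D/A_U)·exp[(E_U−E_D)/(RT)].
(E_U−E_D)/(RT) = (69.2−35.7)×10³/(8.314×307) = 33500/2552 = 13.12.
k_D/k_U = (5.36×10^8/1.88×10^13)·exp(13.12) = 2.851×10^-5 × 5.013×10^5 = 14.3.
Since E_D < E_U, lowering the temperature improves selectivity toward D.

14.3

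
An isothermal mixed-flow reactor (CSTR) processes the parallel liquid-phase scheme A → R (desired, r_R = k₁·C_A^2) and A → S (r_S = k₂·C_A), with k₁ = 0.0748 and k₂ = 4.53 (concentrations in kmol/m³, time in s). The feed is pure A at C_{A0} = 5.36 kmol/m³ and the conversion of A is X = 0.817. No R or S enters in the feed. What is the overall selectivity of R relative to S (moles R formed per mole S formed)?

0.0162

Exit C_A = C_{A0}(1−X) = 5.36×0.183 = 0.9809 kmol/m³.
In a CSTR the entire volume is at exit conditions, so r_R = 0.0748×0.9809^2 = 0.07197 and r_S = 4.53×0.9809 = 4.443.
Overall selectivity = C_R/C_S = r_Rτ/(r_Sτ) = r_R/r_S = 0.0162.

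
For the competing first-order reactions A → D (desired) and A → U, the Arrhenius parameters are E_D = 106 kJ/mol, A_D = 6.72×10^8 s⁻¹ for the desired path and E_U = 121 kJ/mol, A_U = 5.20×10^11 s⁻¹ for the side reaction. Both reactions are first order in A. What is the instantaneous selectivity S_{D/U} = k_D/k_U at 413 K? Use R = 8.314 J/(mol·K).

0.102

Since both paths have the same order in A, the concentration cancels and S_{D/U} = k_D/k_U = (A_D/A_U)·exp[(E_U−E_D)/(RT)].
(E_U−E_D)/(RT) = (121−106)×10³/(8.314×413) = 15000/3434 = 4.368.
k_D/k_U = (6.72×10^8/5.20×10^11)·exp(4.368) = 0.001292 × 78.92 = 0.102.
Since E_D < E_U, lowering the temperature improves selectivity toward D.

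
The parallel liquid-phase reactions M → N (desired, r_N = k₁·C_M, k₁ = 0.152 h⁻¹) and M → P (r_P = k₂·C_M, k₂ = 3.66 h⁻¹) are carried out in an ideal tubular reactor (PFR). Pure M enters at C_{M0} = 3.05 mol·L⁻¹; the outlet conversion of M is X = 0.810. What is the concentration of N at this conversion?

0.0985 mol·L⁻¹

C_M = C_{M0}(1−X) = 0.5795 mol·L⁻¹.
Both paths are first order in M, so the instantaneous fraction to N is constant: dC_N/d(−C_M) = k₁/(k₁+k₂) = 0.03987.
C_N = 0.03987·(C_{M0}−C_M) = 0.03987×2.470 = 0.0985 mol·L⁻¹.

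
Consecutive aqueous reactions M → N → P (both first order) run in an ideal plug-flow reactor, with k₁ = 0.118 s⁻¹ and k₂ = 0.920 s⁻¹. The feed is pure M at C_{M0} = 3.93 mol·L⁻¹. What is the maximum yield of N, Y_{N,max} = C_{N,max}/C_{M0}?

At the optimum, C_{N,max}/C_{M0} = (k₁/k₂)^[k₂/(k₂−k₁)].
= (0.118/0.920)^(0.920/(0.920−0.118)) = (0.1283)^(1.147) = 0.09481.

0.0948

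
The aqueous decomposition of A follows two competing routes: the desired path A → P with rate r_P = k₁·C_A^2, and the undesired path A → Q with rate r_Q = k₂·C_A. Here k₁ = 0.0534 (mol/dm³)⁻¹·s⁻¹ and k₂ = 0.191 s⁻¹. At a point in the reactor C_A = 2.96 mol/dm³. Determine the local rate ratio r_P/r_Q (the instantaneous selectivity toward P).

S_{P/Q} = r_P/r_Q = (k₁·C_A^2)/(k₂·C_A) = (k₁/k₂)·C_A.
= (0.0534×2.960^2) / (0.191×2.960) = 0.4679/0.5654 = 0.828.
Since the desired path is higher order in A, keeping C_A high (PFR or concentrated feed) favours P.

0.828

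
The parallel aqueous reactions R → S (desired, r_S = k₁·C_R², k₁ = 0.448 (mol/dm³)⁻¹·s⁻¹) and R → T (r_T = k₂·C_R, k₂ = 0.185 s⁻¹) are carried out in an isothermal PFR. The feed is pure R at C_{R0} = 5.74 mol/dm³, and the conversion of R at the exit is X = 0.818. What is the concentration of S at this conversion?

C_R = C_{R0}(1−X) = 1.045 mol/dm³.
Along a PFR/batch, dC_T/dC_R = −r_T/(r_S+r_T) = −k₂/(k₂+k₁·C_R).
Integrating from C_{R0} to C_R: C_T = (0.185/0.448)·ln[(0.185+0.448·5.74)/(0.185+0.448·1.04)] = 0.4129·ln(2.757/0.6530) = 0.5947 mol/dm³.
Then C_S = (C_{R0}−C_R) − C_T = 4.695 − 0.5947 = 4.101 mol/dm³.

4.10 mol/dm³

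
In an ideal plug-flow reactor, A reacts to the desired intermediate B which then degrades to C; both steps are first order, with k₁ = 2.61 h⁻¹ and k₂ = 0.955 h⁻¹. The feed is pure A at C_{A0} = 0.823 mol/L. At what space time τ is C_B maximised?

0.607 h

The intermediate peaks when r₁ = r₂, i.e. k₁e^(−k₁τ) = k₂e^(−k₂τ), giving τ_opt = ln(k₂/k₁)/(k₂−k₁).
= ln(0.955/2.61)/(0.955−2.61) = ln(0.3659)/-1.655 = -1.005/-1.655 = 0.607 h.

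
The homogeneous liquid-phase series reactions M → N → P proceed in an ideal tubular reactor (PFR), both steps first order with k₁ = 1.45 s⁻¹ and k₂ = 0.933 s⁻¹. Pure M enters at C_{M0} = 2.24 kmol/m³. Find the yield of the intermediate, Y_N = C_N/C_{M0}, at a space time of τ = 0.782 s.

0.450

The intermediate concentration in a first-order A→B→C sequence is C_N = k₁C_{M0}(e^(−k₁τ) − e^(−k₂τ))/(k₂−k₁).
e^(−k₁τ) = e^(−1.45×0.782) = e^(−1.134) = 0.3218; e^(−k₂τ) = e^(−0.7296) = 0.4821.
C_N = 1.45×2.24/(0.933−1.45) × (0.3218−0.4821) = (-6.282)×(-0.1603) = 1.007 kmol/m³.
Y_N = C_N/C_{M0} = 1.007/2.24 = 0.450.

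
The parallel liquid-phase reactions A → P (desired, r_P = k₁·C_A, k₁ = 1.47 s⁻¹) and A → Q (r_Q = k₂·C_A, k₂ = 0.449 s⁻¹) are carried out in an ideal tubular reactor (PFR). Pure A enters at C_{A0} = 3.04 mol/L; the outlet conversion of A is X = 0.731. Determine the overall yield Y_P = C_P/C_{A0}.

C_A = C_{A0}(1−X) = 0.8178 mol/L.
Both paths are first order in A, so the instantaneous fraction to P is constant: dC_P/d(−C_A) = k₁/(k₁+k₂) = 0.7660.
C_P = 0.7660·(C_{A0}−C_A) = 0.7660×2.222 = 1.70 mol/L.
Y_P = C_P/C_{A0} = 1.702/3.04 = 0.560.

0.560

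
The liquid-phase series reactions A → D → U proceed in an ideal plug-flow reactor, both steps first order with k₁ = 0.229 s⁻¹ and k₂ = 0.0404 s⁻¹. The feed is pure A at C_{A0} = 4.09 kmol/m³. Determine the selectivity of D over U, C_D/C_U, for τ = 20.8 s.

1.08

Solving the coupled first-order balances gives C_D(τ) = [k₁/(k₂−k₁)]·C_{A0}·(e^(−k₁τ) − e^(−k₂τ)).
e^(−k₁τ) = e^(−0.229×20.8) = e^(−4.763) = 0.008538; e^(−k₂τ) = e^(−0.8403) = 0.4316.
C_D = 0.229×4.09/(0.0404−0.229) × (0.008538−0.4316) = (-4.966)×(-0.4230) = 2.101 kmol/m³.
C_A = C_{A0}e^(−k₁τ) = 0.03492 kmol/m³, so C_U = C_{A0}−C_A−C_D = 1.954 kmol/m³; C_D/C_U = 1.08.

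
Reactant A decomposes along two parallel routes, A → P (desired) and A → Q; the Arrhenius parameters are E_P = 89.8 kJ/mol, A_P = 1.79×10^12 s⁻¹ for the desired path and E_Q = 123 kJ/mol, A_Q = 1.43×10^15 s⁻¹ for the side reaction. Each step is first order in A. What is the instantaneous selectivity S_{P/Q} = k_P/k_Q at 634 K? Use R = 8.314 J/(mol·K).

0.681

Since both paths have the same order in A, the concentration cancels and S_{P/Q} = k_P/k_Q = (A_P/A_Q)·exp[(E_Q−E_P)/(RT)].
(E_Q−E_P)/(RT) = (123−89.8)×10³/(8.314×634) = 33200/5271 = 6.299.
k_P/k_Q = (1.79×10^12/1.43×10^15)·exp(6.299) = 0.001252 × 543.8 = 0.681.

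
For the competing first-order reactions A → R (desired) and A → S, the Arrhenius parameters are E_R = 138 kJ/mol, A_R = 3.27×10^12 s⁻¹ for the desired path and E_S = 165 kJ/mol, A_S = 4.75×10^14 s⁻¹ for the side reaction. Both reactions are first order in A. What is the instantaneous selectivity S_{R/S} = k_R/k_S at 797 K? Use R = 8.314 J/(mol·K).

0.405

With equal orders, S_{R/S} = k_R/k_S = (A_R/A_S)·exp[(E_S−E_R)/(RT)].
(E_S−E_R)/(RT) = (165−138)×10³/(8.314×797) = 27000/6626 = 4.075.
k_R/k_S = (3.27×10^12/4.75×10^14)·exp(4.075) = 0.006884 × 58.83 = 0.405.
Since E_R < E_S, lowering the temperature improves selectivity toward R.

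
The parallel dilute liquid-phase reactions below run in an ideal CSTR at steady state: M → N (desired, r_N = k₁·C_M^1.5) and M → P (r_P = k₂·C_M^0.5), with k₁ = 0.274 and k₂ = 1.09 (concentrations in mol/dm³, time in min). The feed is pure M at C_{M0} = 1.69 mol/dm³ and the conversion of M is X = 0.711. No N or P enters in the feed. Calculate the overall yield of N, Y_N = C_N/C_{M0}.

0.0777

Exit C_M = C_{M0}(1−X) = 1.69×0.289 = 0.4884 mol/dm³.
Rates in a CSTR are evaluated at the outlet concentration: r_N = 0.274×0.4884^1.5 = 0.09352, r_P = 1.09×0.4884^0.5 = 0.7618.
Fraction of consumed M going to N: r_N/(r_N+r_P) = 0.1093.
C_N = 0.1093·C_{M0}·X = 0.1093×1.69×0.711 = 0.131 mol/dm³; Y_N = C_N/C_{M0} = 0.0777.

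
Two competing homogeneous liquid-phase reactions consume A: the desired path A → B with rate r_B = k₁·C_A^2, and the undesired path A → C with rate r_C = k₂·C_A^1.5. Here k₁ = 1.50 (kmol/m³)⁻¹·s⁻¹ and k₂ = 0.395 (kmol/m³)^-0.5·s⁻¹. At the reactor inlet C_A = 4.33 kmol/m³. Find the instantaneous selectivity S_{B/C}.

7.90

S_{B/C} = r_B/r_C = (k₁·C_A^2)/(k₂·C_A^1.5) = (k₁/k₂)·C_A^0.5.
= (1.50×4.330^2) / (0.395×4.330^1.5) = 28.12/3.559 = 7.90.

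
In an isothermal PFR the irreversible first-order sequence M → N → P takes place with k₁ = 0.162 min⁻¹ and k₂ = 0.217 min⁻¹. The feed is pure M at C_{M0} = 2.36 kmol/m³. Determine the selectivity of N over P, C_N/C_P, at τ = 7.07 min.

0.794

The intermediate concentration in a first-order A→B→C sequence is C_N = k₁C_{M0}(e^(−k₁τ) − e^(−k₂τ))/(k₂−k₁).
e^(−k₁τ) = e^(−0.162×7.07) = e^(−1.145) = 0.3181; e^(−k₂τ) = e^(−1.534) = 0.2156.
C_N = 0.162×2.36/(0.217−0.162) × (0.3181−0.2156) = 6.951×0.1025 = 0.7124 kmol/m³.
C_M = C_{M0}e^(−k₁τ) = 0.7508 kmol/m³, so C_P = C_{M0}−C_M−C_N = 0.8968 kmol/m³; C_N/C_P = 0.794.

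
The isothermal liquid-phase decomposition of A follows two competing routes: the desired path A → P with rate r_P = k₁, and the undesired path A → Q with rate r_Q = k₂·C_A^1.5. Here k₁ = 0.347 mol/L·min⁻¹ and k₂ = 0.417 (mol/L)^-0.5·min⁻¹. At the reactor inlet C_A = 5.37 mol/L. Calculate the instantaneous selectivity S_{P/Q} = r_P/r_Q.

0.0669

S_{P/Q} = r_P/r_Q = (k₁)/(k₂·C_A^1.5) = (k₁/k₂)·C_A^-1.5.
= (0.347) / (0.417×5.370^1.5) = 0.3470/5.189 = 0.0669.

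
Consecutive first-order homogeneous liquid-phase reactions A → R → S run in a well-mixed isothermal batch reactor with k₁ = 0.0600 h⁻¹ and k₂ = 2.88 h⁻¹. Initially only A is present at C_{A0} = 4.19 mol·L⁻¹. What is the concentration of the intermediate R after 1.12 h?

The intermediate concentration in a first-order A→B→C sequence is C_R = k₁C_{A0}(e^(−k₁t) − e^(−k₂t))/(k₂−k₁).
e^(−k₁t) = e^(−0.0600×1.12) = e^(−0.06720) = 0.9350; e^(−k₂t) = e^(−3.226) = 0.03973.
C_R = 0.0600×4.19/(2.88−0.0600) × (0.9350−0.03973) = 0.08915×0.8953 = 0.07981 mol·L⁻¹.

0.0798 mol·L⁻¹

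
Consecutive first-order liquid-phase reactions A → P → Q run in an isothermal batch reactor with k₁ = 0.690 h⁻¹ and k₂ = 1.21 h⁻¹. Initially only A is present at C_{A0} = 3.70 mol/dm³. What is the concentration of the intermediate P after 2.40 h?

The intermediate concentration in a first-order A→B→C sequence is C_P = k₁C_{A0}(e^(−k₁t) − e^(−k₂t))/(k₂−k₁).
e^(−k₁t) = e^(−0.690×2.40) = e^(−1.656) = 0.1909; e^(−k₂t) = e^(−2.904) = 0.05480.
C_P = 0.690×3.70/(1.21−0.690) × (0.1909−0.05480) = 4.910×0.1361 = 0.6682 mol/dm³.

0.668 mol/dm³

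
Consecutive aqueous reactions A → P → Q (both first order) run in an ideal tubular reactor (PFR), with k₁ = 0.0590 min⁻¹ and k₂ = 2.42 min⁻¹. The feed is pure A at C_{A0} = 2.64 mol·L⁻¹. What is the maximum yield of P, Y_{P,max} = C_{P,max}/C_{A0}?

0.0222

For a first-order series the maximum intermediate yield is C_{P,max}/C_{A0} = (k₁/k₂)^[k₂/(k₂−k₁)].
= (0.0590/2.42)^(2.42/(2.42−0.0590)) = (0.02438)^(1.025) = 0.02222.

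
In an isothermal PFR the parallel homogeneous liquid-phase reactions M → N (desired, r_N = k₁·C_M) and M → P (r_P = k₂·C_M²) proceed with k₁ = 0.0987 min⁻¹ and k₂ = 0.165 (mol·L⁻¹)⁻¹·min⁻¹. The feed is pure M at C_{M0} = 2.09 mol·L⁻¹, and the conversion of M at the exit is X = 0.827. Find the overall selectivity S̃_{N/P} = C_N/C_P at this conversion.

0.554

C_M = C_{M0}(1−X) = 0.3616 mol·L⁻¹.
Along a PFR/batch, dC_N/dC_M = −r_N/(r_N+r_P) = −k₁/(k₁+k₂·C_M).
Integrating from C_{M0} to C_M: C_N = (0.0987/0.165)·ln[(0.0987+0.165·2.09)/(0.0987+0.165·0.362)] = 0.5982·ln(0.4435/0.1584) = 0.6161 mol·L⁻¹.
C_P = (C_{M0}−C_M)−C_N = 1.112 mol·L⁻¹; S̃_{N/P} = 0.6161/1.112 = 0.554.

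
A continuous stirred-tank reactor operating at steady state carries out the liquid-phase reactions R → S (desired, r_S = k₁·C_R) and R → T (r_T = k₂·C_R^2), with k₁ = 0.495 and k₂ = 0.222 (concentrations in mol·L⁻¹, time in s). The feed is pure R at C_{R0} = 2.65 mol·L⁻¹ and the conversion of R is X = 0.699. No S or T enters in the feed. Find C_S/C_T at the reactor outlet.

Exit C_R = C_{R0}(1−X) = 2.65×0.301 = 0.7977 mol·L⁻¹.
A CSTR operates uniformly at the exit composition, giving r_S = 0.3948 and r_T = 0.1412 (each k·C_R^n at C_R = 0.7977).
Overall selectivity = C_S/C_T = r_Sτ/(r_Tτ) = r_S/r_T = 2.80.

2.80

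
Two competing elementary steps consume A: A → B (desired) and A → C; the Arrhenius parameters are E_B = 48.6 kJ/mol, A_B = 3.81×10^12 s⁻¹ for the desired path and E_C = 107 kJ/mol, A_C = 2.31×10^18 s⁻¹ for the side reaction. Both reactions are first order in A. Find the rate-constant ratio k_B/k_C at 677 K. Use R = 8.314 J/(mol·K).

0.0529

k_B/k_C = (A_B/A_C)·exp[−(E_B−E_C)/(RT)] = (A_B/A_C)·exp[(E_C−E_B)/(RT)].
(E_C−E_B)/(RT) = (107−48.6)×10³/(8.314×677) = 58400/5629 = 10.38.
k_B/k_C = (3.81×10^12/2.31×10^18)·exp(10.38) = 1.649×10^-6 × 32068 = 0.0529.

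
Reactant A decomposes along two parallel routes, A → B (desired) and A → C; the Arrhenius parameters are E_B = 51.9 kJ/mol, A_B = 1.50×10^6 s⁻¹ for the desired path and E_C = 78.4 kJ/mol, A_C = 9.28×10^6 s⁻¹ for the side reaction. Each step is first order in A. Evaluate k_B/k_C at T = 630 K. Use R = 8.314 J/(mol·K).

25.5

With equal orders, S_{B/C} = k_B/k_C = (A_B/A_C)·exp[(E_C−E_B)/(RT)].
(E_C−E_B)/(RT) = (78.4−51.9)×10³/(8.314×630) = 26500/5238 = 5.059.
k_B/k_C = (1.50×10^6/9.28×10^6)·exp(5.059) = 0.1616 × 157.5 = 25.5.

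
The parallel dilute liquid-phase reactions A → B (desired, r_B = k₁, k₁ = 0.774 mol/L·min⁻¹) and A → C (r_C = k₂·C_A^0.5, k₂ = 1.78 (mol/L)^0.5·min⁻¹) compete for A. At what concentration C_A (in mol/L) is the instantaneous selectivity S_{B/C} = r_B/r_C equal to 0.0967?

S_{B/C} = (k₁/k₂)·C_A^-0.5 ⇒ C_A = (S·k₂/k₁)^(-2).
= (0.0967×1.78/0.774)^(-2) = (0.2224)^(-2) = 20.2 mol/L.

20.2 mol/L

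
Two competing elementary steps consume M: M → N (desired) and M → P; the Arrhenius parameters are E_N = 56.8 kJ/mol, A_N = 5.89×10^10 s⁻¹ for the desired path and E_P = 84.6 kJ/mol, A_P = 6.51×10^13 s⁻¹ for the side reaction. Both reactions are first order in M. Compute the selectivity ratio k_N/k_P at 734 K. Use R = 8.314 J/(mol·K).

0.0861

With equal orders, S_{N/P} = k_N/k_P = (A_N/A_P)·exp[(E_P−E_N)/(RT)].
(E_P−E_N)/(RT) = (84.6−56.8)×10³/(8.314×734) = 27800/6102 = 4.556.
k_N/k_P = (5.89×10^10/6.51×10^13)·exp(4.556) = 9.048×10^-4 × 95.16 = 0.0861.
Since E_N < E_P, lowering the temperature improves selectivity toward N.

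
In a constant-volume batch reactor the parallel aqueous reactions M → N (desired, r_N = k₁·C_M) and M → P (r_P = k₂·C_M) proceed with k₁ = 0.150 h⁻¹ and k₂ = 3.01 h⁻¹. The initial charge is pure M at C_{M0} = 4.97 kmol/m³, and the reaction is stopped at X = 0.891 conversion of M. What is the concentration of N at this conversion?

C_M = C_{M0}(1−X) = 0.5417 kmol/m³.
Both paths are first order in M, so the instantaneous fraction to N is constant: dC_N/d(−C_M) = k₁/(k₁+k₂) = 0.04747.
C_N = 0.04747·(C_{M0}−C_M) = 0.04747×4.428 = 0.210 kmol/m³.

0.210 kmol/m³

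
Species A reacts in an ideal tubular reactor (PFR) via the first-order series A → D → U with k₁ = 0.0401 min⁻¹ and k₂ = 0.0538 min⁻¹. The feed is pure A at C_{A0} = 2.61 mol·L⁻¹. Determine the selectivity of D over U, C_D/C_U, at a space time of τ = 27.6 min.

Solving the coupled first-order balances gives C_D(τ) = [k₁/(k₂−k₁)]·C_{A0}·(e^(−k₁τ) − e^(−k₂τ)).
e^(−k₁τ) = e^(−0.0401×27.6) = e^(−1.107) = 0.3306; e^(−k₂τ) = e^(−1.485) = 0.2265.
C_D = 0.0401×2.61/(0.0538−0.0401) × (0.3306−0.2265) = 7.639×0.1041 = 0.7953 mol·L⁻¹.
C_A = C_{A0}e^(−k₁τ) = 0.8629 mol·L⁻¹, so C_U = C_{A0}−C_A−C_D = 0.9518 mol·L⁻¹; C_D/C_U = 0.836.

0.836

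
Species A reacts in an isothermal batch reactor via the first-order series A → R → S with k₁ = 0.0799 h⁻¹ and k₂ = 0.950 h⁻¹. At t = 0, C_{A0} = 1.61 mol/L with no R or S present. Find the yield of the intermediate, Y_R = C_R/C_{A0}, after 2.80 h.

0.0670

For first-order series with pure A initially, C_R(t) = k₁C_{A0}/(k₂−k₁)·(e^(−k₁t) − e^(−k₂t)).
e^(−k₁t) = e^(−0.0799×2.80) = e^(−0.2237) = 0.7995; e^(−k₂t) = e^(−2.660) = 0.06995.
C_R = 0.0799×1.61/(0.950−0.0799) × (0.7995−0.06995) = 0.1478×0.7296 = 0.1079 mol/L.
Y_R = C_R/C_{A0} = 0.1079/1.61 = 0.0670.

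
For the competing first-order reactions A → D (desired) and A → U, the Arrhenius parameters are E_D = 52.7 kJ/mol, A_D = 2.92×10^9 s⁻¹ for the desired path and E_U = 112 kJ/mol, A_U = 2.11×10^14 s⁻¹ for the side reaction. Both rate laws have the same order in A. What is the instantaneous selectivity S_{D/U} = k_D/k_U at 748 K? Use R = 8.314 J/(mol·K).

Since both paths have the same order in A, the concentration cancels and S_{D/U} = k_D/k_U = (A_D/A_U)·exp[(E_U−E_D)/(RT)].
(E_U−E_D)/(RT) = (112−52.7)×10³/(8.314×748) = 59300/6219 = 9.535.
k_D/k_U = (2.92×10^9/2.11×10^14)·exp(9.535) = 1.384×10^-5 × 13842 = 0.192.
Since E_D < E_U, lowering the temperature improves selectivity toward D.

0.192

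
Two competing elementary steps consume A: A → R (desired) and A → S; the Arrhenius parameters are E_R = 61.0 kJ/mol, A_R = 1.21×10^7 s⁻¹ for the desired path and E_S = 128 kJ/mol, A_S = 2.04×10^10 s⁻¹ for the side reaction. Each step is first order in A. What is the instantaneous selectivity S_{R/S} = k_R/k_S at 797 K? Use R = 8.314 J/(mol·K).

With equal orders, S_{R/S} = k_R/k_S = (A_R/A_S)·exp[(E_S−E_R)/(RT)].
(E_S−E_R)/(RT) = (128−61.0)×10³/(8.314×797) = 67000/6626 = 10.11.
k_R/k_S = (1.21×10^7/2.04×10^10)·exp(10.11) = 5.931×10^-4 × 24619 = 14.6.

14.6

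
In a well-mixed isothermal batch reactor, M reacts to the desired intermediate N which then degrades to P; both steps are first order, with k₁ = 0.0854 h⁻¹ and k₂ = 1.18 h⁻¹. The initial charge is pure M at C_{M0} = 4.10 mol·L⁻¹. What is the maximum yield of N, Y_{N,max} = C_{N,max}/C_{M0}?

At the optimum, C_{N,max}/C_{M0} = (k₁/k₂)^[k₂/(k₂−k₁)].
= (0.0854/1.18)^(1.18/(1.18−0.0854)) = (0.07237)^(1.078) = 0.05897.

0.0590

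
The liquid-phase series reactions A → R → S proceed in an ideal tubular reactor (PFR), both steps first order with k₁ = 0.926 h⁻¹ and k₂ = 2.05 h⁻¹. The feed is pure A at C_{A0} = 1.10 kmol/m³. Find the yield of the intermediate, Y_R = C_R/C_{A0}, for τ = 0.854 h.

For first-order series with pure A initially, C_R(τ) = k₁C_{A0}/(k₂−k₁)·(e^(−k₁τ) − e^(−k₂τ)).
e^(−k₁τ) = e^(−0.926×0.854) = e^(−0.7908) = 0.4535; e^(−k₂τ) = e^(−1.751) = 0.1737.
C_R = 0.926×1.10/(2.05−0.926) × (0.4535−0.1737) = 0.9062×0.2798 = 0.2536 kmol/m³.
Y_R = C_R/C_{A0} = 0.2536/1.10 = 0.231.

0.231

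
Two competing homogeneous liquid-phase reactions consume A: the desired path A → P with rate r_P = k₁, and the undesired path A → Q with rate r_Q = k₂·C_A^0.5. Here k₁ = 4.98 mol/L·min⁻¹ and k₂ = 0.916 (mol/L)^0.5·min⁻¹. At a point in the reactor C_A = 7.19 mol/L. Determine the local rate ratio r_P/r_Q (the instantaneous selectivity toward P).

2.03

S_{P/Q} = r_P/r_Q = (k₁)/(k₂·C_A^0.5) = (k₁/k₂)·C_A^-0.5.
= (4.98) / (0.916×7.190^0.5) = 4.980/2.456 = 2.03.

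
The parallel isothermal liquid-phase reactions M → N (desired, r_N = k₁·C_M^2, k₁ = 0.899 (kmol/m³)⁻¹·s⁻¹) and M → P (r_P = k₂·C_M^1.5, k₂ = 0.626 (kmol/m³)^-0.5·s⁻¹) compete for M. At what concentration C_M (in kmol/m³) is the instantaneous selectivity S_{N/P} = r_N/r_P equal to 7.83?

29.7 kmol/m³

S_{N/P} = (k₁/k₂)·C_M^0.5 ⇒ C_M = (S·k₂/k₁)^(2).
= (7.83×0.626/0.899)^(2) = (5.452)^(2) = 29.7 kmol/m³.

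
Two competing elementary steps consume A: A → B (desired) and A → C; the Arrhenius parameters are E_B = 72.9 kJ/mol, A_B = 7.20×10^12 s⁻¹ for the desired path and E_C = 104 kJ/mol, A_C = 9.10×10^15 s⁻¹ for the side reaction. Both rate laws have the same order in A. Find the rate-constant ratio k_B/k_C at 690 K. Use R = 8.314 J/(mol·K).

Since both paths have the same order in A, the concentration cancels and S_{B/C} = k_B/k_C = (A_B/A_C)·exp[(E_C−E_B)/(RT)].
(E_C−E_B)/(RT) = (104−72.9)×10³/(8.314×690) = 31100/5737 = 5.421.
k_B/k_C = (7.20×10^12/9.10×10^15)·exp(5.421) = 7.912×10^-4 × 226.2 = 0.179.

0.179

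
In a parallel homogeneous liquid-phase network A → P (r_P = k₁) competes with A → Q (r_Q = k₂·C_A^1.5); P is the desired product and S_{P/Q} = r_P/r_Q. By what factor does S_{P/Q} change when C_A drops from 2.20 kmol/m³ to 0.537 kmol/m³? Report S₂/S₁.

8.29

S_{P/Q} = (k₁/k₂)·C_A^-1.5, so S₂/S₁ = (C_{A,2}/C_{A,1})^-1.5.
= (0.537/2.20)^(-1.5) = (0.2441)^(-1.5) = 8.29.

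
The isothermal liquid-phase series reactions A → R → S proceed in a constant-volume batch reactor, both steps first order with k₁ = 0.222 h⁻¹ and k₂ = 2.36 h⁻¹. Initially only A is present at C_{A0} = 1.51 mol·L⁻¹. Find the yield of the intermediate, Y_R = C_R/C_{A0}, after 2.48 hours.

0.0596

For first-order series with pure A initially, C_R(t) = k₁C_{A0}/(k₂−k₁)·(e^(−k₁t) − e^(−k₂t)).
e^(−k₁t) = e^(−0.222×2.48) = e^(−0.5506) = 0.5766; e^(−k₂t) = e^(−5.853) = 0.002872.
C_R = 0.222×1.51/(2.36−0.222) × (0.5766−0.002872) = 0.1568×0.5738 = 0.08996 mol·L⁻¹.
Y_R = C_R/C_{A0} = 0.08996/1.51 = 0.0596.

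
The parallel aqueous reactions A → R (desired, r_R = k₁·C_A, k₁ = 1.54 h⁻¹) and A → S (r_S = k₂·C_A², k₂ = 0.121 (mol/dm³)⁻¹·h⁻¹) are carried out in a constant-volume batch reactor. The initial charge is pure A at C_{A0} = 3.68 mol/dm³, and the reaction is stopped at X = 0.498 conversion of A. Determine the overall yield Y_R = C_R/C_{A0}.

C_A = C_{A0}(1−X) = 1.847 mol/dm³.
Along a PFR/batch, dC_R/dC_A = −r_R/(r_R+r_S) = −k₁/(k₁+k₂·C_A).
Integrating from C_{A0} to C_A: C_R = (1.54/0.121)·ln[(1.54+0.121·3.68)/(1.54+0.121·1.85)] = 12.73·ln(1.985/1.764) = 1.507 mol/dm³.
Y_R = C_R/C_{A0} = 1.507/3.68 = 0.410.

0.410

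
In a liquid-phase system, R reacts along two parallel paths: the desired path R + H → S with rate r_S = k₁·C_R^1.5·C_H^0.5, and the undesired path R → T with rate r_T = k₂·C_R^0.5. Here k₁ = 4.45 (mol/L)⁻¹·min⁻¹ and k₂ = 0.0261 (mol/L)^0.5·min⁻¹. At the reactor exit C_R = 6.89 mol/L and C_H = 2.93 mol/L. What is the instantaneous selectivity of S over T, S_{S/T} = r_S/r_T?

S_{S/T} = r_S/r_T = (k₁·C_R^1.5·C_H^0.5)/(k₂·C_R^0.5) = (k₁/k₂)·C_R·C_H^0.5.
= (4.45×6.890^1.5×2.930^0.5) / (0.0261×6.890^0.5) = 137.8/0.06851 = 2011.

2011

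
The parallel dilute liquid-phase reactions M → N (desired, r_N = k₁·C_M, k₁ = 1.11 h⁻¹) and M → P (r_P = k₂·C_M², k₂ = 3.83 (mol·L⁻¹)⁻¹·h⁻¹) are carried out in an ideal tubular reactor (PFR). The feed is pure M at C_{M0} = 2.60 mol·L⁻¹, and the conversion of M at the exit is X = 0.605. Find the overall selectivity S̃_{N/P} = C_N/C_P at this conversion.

C_M = C_{M0}(1−X) = 1.027 mol·L⁻¹.
Along a PFR/batch, dC_N/dC_M = −r_N/(r_N+r_P) = −k₁/(k₁+k₂·C_M).
Integrating from C_{M0} to C_M: C_N = (1.11/3.83)·ln[(1.11+3.83·2.60)/(1.11+3.83·1.03)] = 0.2898·ln(11.07/5.043) = 0.2278 mol·L⁻¹.
C_P = (C_{M0}−C_M)−C_N = 1.345 mol·L⁻¹; S̃_{N/P} = 0.2278/1.345 = 0.169.

0.169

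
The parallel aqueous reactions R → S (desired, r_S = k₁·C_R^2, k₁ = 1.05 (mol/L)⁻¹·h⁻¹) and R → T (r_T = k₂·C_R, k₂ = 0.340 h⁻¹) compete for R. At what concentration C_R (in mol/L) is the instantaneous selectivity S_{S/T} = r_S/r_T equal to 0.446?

0.144 mol/L

S_{S/T} = (k₁/k₂)·C_R ⇒ C_R = S·k₂/k₁.
= 0.446×0.340/1.05 = 0.144 mol/L.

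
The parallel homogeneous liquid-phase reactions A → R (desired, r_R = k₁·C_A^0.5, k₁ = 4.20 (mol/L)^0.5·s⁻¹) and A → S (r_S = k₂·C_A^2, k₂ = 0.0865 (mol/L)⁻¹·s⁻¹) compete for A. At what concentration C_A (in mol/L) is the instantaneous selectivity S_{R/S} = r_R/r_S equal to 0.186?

S_{R/S} = (k₁/k₂)·C_A^-1.5 ⇒ C_A = (S·k₂/k₁)^(1/(-1.5)).
= (0.186×0.0865/4.20)^(-0.6667) = (0.003831)^(-0.6667) = 40.8 mol/L.

40.8 mol/L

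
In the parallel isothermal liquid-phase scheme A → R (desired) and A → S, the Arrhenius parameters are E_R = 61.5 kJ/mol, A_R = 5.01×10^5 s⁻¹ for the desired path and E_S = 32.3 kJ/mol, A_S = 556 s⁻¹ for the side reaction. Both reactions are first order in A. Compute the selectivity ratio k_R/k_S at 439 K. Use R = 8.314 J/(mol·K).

k_R/k_S = (A_R/A_S)·exp[−(E_R−E_S)/(RT)] = (A_R/A_S)·exp[(E_S−E_R)/(RT)].
(E_S−E_R)/(RT) = (32.3−61.5)×10³/(8.314×439) = -29200/3650 = -8.000.
k_R/k_S = (5.01×10^5/556)·exp(-8.000) = 901.1 × 3.353×10^-4 = 0.302.
Since E_R > E_S, raising the temperature improves selectivity toward R.

0.302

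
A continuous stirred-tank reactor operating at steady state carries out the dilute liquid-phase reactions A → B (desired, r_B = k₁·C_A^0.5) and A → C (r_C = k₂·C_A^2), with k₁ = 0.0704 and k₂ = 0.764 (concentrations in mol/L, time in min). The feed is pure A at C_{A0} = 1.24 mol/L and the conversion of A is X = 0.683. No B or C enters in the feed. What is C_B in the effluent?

0.230 mol/L

Exit C_A = C_{A0}(1−X) = 1.24×0.317 = 0.3931 mol/L.
A CSTR operates uniformly at the exit composition, giving r_B = 0.04414 and r_C = 0.1180 (each k·C_A^n at C_A = 0.3931).
Fraction of consumed A going to B: r_B/(r_B+r_C) = 0.2721.
C_B = 0.2721·C_{A0}·X = 0.2721×1.24×0.683 = 0.230 mol/L.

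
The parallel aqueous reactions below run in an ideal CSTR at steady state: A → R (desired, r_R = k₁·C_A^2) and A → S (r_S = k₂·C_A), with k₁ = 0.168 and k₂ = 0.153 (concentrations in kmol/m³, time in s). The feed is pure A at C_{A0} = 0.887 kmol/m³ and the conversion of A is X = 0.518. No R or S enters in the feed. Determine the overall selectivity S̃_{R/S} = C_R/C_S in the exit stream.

Exit C_A = C_{A0}(1−X) = 0.887×0.482 = 0.4275 kmol/m³.
Rates in a CSTR are evaluated at the outlet concentration: r_R = 0.168×0.4275^2 = 0.03071, r_S = 0.153×0.4275 = 0.06541.
Overall selectivity = C_R/C_S = r_Rτ/(r_Sτ) = r_R/r_S = 0.469.

0.469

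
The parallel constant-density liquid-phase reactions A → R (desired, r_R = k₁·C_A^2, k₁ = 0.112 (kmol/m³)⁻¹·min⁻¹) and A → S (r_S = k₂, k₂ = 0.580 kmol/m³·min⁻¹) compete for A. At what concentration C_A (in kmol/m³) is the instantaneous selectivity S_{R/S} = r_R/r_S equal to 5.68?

5.42 kmol/m³

S_{R/S} = (k₁/k₂)·C_A^2 ⇒ C_A = (S·k₂/k₁)^(0.5).
= (5.68×0.580/0.112)^(0.5) = (29.41)^(0.5) = 5.42 kmol/m³.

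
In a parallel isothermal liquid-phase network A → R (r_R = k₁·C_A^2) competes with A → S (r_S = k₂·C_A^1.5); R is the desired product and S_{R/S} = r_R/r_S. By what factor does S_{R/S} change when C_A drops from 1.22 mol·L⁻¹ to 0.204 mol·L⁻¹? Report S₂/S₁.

S_{R/S} = (k₁/k₂)·C_A^0.5, so S₂/S₁ = (C_{A,2}/C_{A,1})^0.5.
= (0.204/1.22)^0.5 = (0.1672)^0.5 = 0.409.

0.409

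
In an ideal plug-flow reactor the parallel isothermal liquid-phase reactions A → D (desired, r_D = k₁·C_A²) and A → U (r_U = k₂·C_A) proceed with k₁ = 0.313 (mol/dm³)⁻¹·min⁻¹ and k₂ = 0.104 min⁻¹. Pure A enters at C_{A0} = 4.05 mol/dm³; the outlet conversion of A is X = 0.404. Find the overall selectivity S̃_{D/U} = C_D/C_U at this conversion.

9.54

C_A = C_{A0}(1−X) = 2.414 mol/dm³.
Along a PFR/batch, dC_U/dC_A = −r_U/(r_D+r_U) = −k₂/(k₂+k₁·C_A).
Integrating from C_{A0} to C_A: C_U = (0.104/0.313)·ln[(0.104+0.313·4.05)/(0.104+0.313·2.41)] = 0.3323·ln(1.372/0.8595) = 0.1553 mol/dm³.
Then C_D = (C_{A0}−C_A) − C_U = 1.636 − 0.1553 = 1.481 mol/dm³.
S̃_{D/U} = C_D/C_U = 1.481/0.1553 = 9.54.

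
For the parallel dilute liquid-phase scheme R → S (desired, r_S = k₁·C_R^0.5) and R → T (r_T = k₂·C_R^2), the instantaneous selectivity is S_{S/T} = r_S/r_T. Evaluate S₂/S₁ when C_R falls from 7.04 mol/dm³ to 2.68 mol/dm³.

4.26

S_{S/T} = (k₁/k₂)·C_R^-1.5, so S₂/S₁ = (C_{R,2}/C_{R,1})^-1.5.
= (2.68/7.04)^(-1.5) = (0.3807)^(-1.5) = 4.26.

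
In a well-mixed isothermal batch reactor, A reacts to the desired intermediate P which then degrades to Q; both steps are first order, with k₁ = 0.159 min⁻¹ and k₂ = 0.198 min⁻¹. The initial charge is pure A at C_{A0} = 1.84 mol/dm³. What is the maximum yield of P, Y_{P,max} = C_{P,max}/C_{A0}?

0.328

At the optimum, C_{P,max}/C_{A0} = (k₁/k₂)^[k₂/(k₂−k₁)].
= (0.159/0.198)^(0.198/(0.198−0.159)) = (0.8030)^(5.077) = 0.3283.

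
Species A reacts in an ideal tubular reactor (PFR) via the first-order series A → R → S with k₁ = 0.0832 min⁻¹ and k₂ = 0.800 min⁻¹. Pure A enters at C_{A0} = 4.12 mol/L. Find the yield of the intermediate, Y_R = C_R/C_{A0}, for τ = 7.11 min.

The intermediate concentration in a first-order A→B→C sequence is C_R = k₁C_{A0}(e^(−k₁τ) − e^(−k₂τ))/(k₂−k₁).
e^(−k₁τ) = e^(−0.0832×7.11) = e^(−0.5916) = 0.5535; e^(−k₂τ) = e^(−5.688) = 0.003386.
C_R = 0.0832×4.12/(0.800−0.0832) × (0.5535−0.003386) = 0.4782×0.5501 = 0.2631 mol/L.
Y_R = C_R/C_{A0} = 0.2631/4.12 = 0.0638.

0.0638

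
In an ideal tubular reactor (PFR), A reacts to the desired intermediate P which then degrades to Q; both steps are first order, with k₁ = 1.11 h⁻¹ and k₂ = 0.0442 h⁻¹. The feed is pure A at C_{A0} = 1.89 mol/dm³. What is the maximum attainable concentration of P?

1.65 mol/dm³

For a first-order series the maximum intermediate yield is C_{P,max}/C_{A0} = (k₁/k₂)^[k₂/(k₂−k₁)].
= (1.11/0.0442)^(0.0442/(0.0442−1.11)) = (25.11)^(-0.04147) = 0.8749.
C_{P,max} = 0.8749×1.89 = 1.65 mol/dm³.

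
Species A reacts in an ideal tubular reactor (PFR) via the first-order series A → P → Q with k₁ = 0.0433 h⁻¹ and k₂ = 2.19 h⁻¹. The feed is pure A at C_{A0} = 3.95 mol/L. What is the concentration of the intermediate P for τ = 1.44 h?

0.0715 mol/L

The intermediate concentration in a first-order A→B→C sequence is C_P = k₁C_{A0}(e^(−k₁τ) − e^(−k₂τ))/(k₂−k₁).
e^(−k₁τ) = e^(−0.0433×1.44) = e^(−0.06235) = 0.9396; e^(−k₂τ) = e^(−3.154) = 0.04270.
C_P = 0.0433×3.95/(2.19−0.0433) × (0.9396−0.04270) = 0.07967×0.8969 = 0.07146 mol/L.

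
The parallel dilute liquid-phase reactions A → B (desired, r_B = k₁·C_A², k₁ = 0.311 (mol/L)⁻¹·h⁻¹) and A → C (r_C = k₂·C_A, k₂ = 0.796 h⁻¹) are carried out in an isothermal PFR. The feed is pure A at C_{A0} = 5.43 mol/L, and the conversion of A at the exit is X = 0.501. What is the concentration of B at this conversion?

1.65 mol/L

C_A = C_{A0}(1−X) = 2.710 mol/L.
Along a PFR/batch, dC_C/dC_A = −r_C/(r_B+r_C) = −k₂/(k₂+k₁·C_A).
Integrating from C_{A0} to C_A: C_C = (0.796/0.311)·ln[(0.796+0.311·5.43)/(0.796+0.311·2.71)] = 2.559·ln(2.485/1.639) = 1.065 mol/L.
Then C_B = (C_{A0}−C_A) − C_C = 2.720 − 1.065 = 1.655 mol/L.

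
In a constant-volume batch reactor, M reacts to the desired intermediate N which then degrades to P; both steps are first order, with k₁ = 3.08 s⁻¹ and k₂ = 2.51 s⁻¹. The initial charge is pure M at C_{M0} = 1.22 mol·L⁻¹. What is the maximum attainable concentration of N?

At the optimum, C_{N,max}/C_{M0} = (k₁/k₂)^[k₂/(k₂−k₁)].
= (3.08/2.51)^(2.51/(2.51−3.08)) = (1.227)^(-4.404) = 0.4061.
C_{N,max} = 0.4061×1.22 = 0.495 mol·L⁻¹.

0.495 mol·L⁻¹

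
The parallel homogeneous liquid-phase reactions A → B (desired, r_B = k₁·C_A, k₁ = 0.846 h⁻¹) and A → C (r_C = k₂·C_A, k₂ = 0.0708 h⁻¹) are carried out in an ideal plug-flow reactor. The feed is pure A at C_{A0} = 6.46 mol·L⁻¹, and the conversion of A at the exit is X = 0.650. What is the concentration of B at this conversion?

3.87 mol·L⁻¹

C_A = C_{A0}(1−X) = 2.261 mol·L⁻¹.
Both paths are first order in A, so the instantaneous fraction to B is constant: dC_B/d(−C_A) = k₁/(k₁+k₂) = 0.9228.
C_B = 0.9228·(C_{A0}−C_A) = 0.9228×4.199 = 3.87 mol·L⁻¹.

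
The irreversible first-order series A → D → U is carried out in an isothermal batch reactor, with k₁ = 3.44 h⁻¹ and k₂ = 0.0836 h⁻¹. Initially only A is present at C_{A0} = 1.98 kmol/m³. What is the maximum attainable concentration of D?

At the optimum, C_{D,max}/C_{A0} = (k₁/k₂)^[k₂/(k₂−k₁)].
= (3.44/0.0836)^(0.0836/(0.0836−3.44)) = (41.15)^(-0.02491) = 0.9116.
C_{D,max} = 0.9116×1.98 = 1.80 kmol/m³.

1.80 kmol/m³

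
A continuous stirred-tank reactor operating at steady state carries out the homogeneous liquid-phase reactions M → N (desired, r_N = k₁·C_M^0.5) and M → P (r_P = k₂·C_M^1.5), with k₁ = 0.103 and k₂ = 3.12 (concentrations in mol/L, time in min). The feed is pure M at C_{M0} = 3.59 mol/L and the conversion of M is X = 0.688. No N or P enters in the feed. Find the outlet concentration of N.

Exit C_M = C_{M0}(1−X) = 3.59×0.312 = 1.120 mol/L.
Rates in a CSTR are evaluated at the outlet concentration: r_N = 0.103×1.120^0.5 = 0.1090, r_P = 3.12×1.120^1.5 = 3.699.
Fraction of consumed M going to N: r_N/(r_N+r_P) = 0.02863.
C_N = 0.02863·C_{M0}·X = 0.02863×3.59×0.688 = 0.0707 mol/L.

0.0707 mol/L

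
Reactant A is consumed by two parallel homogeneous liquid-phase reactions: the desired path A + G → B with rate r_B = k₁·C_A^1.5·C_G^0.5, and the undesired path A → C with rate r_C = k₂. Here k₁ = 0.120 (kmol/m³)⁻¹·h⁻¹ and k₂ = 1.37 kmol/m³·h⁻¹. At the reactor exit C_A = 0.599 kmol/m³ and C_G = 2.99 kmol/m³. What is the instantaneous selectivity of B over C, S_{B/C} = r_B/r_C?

0.0702

S_{B/C} = r_B/r_C = (k₁·C_A^1.5·C_G^0.5)/(k₂) = (k₁/k₂)·C_A^1.5·C_G^0.5.
= (0.120×0.5990^1.5×2.990^0.5) / (1.37) = 0.09620/1.370 = 0.0702.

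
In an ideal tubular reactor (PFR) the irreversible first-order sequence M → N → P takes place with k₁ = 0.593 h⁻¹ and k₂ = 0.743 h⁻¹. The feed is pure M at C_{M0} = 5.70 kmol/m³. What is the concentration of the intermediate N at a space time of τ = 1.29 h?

1.84 kmol/m³

For first-order series with pure M initially, C_N(τ) = k₁C_{M0}/(k₂−k₁)·(e^(−k₁τ) − e^(−k₂τ)).
e^(−k₁τ) = e^(−0.593×1.29) = e^(−0.7650) = 0.4653; e^(−k₂τ) = e^(−0.9585) = 0.3835.
C_N = 0.593×5.70/(0.743−0.593) × (0.4653−0.3835) = 22.53×0.08187 = 1.845 kmol/m³.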